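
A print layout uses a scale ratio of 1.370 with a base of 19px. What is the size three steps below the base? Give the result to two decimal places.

7.39px

Every step multiplies by the scale ratio.
19.0 ÷ 1.370³ = 19.0 ÷ 2.57135 ≈ 7.39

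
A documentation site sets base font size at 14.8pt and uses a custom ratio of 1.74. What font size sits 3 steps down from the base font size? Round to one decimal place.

Every step multiplies by the scale ratio.
14.8 ÷ 1.74³ = 14.8 ÷ 5.26802 ≈ 2.81

2.8pt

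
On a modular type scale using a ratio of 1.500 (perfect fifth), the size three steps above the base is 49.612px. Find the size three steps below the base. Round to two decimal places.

4.36px

The gap is -3 − (3) = -6 steps, so the factor is 1.500^-6.
49.612 ÷ 1.500⁶ = 49.612 ÷ 11.39062 ≈ 4.356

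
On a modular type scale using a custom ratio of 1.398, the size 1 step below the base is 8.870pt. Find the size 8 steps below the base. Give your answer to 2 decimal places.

8.870 ÷ 1.398⁷ = 8.870 ÷ 10.43639 ≈ 0.850

0.85pt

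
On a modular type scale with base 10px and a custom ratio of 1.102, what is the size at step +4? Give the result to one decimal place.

14.7px

Each step on a modular scale multiplies by the ratio, so the size n steps from the base is base × ratioⁿ.
10.0 × 1.102⁴ = 10.0 × 1.47478 ≈ 14.75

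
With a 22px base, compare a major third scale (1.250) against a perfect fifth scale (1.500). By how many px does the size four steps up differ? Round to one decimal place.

57.7px

Major third: 22.0 × 1.250⁴ = 53.711px
Perfect fifth: 22.0 × 1.500⁴ = 111.375px
Difference: 111.375 − 53.711 = 57.664px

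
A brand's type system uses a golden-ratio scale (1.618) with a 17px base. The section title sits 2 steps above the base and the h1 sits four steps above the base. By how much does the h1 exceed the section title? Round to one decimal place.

72.0px

Step 2: 17.0 × 1.618² = 44.505px
Step 4: 17.0 × 1.618⁴ = 116.510px
Difference: 116.510 − 44.505 = 72.005px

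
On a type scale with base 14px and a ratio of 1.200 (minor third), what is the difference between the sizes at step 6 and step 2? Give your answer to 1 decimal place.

21.6px

Step 2: 14.0 × 1.200² = 20.160px
Step 6: 14.0 × 1.200⁶ = 41.804px
Difference: 41.804 − 20.160 = 21.644px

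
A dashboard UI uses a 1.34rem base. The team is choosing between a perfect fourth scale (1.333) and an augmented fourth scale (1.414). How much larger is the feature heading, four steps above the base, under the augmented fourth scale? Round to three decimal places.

1.126rem

Perfect fourth: 1.34 × 1.333⁴ = 4.23083rem
Augmented fourth: 1.34 × 1.414⁴ = 5.35676rem
Difference: 5.35676 − 4.23083 = 1.12593rem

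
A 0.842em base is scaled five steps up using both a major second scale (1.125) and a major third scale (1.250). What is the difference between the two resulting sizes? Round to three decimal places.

1.052em

Major second: 0.842 × 1.125⁵ = 1.51731em
Major third: 0.842 × 1.250⁵ = 2.56958em
Difference: 2.56958 − 1.51731 = 1.05227em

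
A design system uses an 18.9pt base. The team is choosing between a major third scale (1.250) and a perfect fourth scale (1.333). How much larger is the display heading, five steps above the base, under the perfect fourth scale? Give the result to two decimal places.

Major third: 18.9 × 1.250⁵ = 57.6782pt
Perfect fourth: 18.9 × 1.333⁵ = 79.5449pt
Difference: 79.5449 − 57.6782 = 21.8667pt

21.87pt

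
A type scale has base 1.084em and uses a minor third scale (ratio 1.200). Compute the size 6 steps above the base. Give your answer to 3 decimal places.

Every step multiplies by the scale ratio.
1.084 × 1.200⁶ = 1.084 × 2.98598 ≈ 3.237

3.237em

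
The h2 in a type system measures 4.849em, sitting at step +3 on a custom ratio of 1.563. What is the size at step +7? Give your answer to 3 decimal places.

28.939em

The gap is 7 − (3) = 4 steps, so the factor is 1.563^4.
4.849 × 1.563⁴ = 4.849 × 5.96810 ≈ 28.939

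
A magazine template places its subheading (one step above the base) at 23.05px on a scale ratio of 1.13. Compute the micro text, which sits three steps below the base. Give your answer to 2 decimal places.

23.05 ÷ 1.13⁴ = 23.05 ÷ 1.63047 ≈ 14.137

14.14px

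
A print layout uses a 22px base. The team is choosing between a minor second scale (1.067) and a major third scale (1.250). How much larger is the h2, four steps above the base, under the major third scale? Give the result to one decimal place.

Minor second: 22.0 × 1.067⁴ = 28.515px
Major third: 22.0 × 1.250⁴ = 53.711px
Difference: 53.711 − 28.515 = 25.196px

25.2px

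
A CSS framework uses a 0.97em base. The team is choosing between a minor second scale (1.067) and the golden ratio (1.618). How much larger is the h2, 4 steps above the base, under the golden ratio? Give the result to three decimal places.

Minor second: 0.97 × 1.067⁴ = 1.25727em
Golden ratio: 0.97 × 1.618⁴ = 6.64792em
Difference: 6.64792 − 1.25727 = 5.39065em

5.391em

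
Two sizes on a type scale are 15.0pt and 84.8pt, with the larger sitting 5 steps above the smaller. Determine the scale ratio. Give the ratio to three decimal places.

The ratio satisfies 15.0 × r⁵ = 84.8, so r = (84.8 / 15.0)^(1/5).
r = 5.6533^(1/5) ≈ 1.4140

1.414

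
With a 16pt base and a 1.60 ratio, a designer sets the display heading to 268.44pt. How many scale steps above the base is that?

6

1.60ⁿ = 268.44 / 16 = 16.7775
n = ln(16.7775) / ln(1.60) = 2.8200 / 0.4700 ≈ 6.00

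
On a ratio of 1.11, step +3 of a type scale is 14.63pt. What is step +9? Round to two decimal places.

The gap is 9 − (3) = 6 steps, so the factor is 1.11^6.
14.63 × 1.11⁶ = 14.63 × 1.87041 ≈ 27.364

27.36pt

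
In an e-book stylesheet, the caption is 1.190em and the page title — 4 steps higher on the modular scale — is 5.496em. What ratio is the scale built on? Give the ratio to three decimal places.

1.466

r⁴ = 5.496 / 1.190, so r = (5.496/1.190)^(1/4).
r = 4.6185^(1/4) ≈ 1.4660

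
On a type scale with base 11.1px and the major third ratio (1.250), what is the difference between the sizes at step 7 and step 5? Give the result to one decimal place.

19.1px

Step 5: 11.1 × 1.250⁵ = 33.875px
Step 7: 11.1 × 1.250⁷ = 52.929px
Difference: 52.929 − 33.875 = 19.054px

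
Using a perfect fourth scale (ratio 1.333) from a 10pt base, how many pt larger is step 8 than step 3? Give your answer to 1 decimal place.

76.0pt

Step 3: 10.0 × 1.333³ = 23.686pt
Step 8: 10.0 × 1.333⁸ = 99.688pt
Difference: 99.688 − 23.686 = 76.002pt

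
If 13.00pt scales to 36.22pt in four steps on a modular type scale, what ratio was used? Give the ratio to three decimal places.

r⁴ = 36.22 / 13.00, so r = (36.22/13.00)^(1/4).
r = 2.7862^(1/4) ≈ 1.2920

1.292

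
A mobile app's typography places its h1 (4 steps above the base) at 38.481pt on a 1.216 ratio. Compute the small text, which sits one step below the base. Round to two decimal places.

14.47pt

38.481 ÷ 1.216⁵ = 38.481 ÷ 2.65869 ≈ 14.474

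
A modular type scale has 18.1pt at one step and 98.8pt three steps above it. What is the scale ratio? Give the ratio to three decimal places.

The ratio satisfies 18.1 × r³ = 98.8, so r = (98.8 / 18.1)^(1/3).
r = 5.4586^(1/3) ≈ 1.7607

1.761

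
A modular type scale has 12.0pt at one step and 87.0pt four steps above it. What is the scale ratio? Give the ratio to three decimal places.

1.641

r⁴ = 87.0 / 12.0, so r = (87.0/12.0)^(1/4).
r = 7.2500^(1/4) ≈ 1.6409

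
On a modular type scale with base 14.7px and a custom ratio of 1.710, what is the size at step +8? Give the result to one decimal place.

Each step on a modular scale multiplies by the ratio, so the size n steps from the base is base × ratioⁿ.
14.7 × 1.710⁸ = 14.7 × 73.10867 ≈ 1074.70

1074.7px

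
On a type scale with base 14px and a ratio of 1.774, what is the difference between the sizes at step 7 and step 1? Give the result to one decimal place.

Step 1: 14.0 × 1.774 = 24.836px
Step 7: 14.0 × 1.774⁷ = 774.111px
Difference: 774.111 − 24.836 = 749.275px

749.3px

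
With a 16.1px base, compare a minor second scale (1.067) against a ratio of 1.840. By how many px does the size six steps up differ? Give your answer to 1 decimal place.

601.0px

Minor second: 16.1 × 1.067⁶ = 23.758px
At 1.840: 16.1 × 1.840⁶ = 624.788px
Difference: 624.788 − 23.758 = 601.030px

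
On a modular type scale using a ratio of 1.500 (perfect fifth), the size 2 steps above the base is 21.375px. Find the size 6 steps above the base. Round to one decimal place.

108.2px

21.375 × 1.500⁴ = 21.375 × 5.06250 ≈ 108.211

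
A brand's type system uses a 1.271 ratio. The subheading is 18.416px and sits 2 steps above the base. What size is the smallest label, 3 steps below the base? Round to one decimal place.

The gap is -3 − (2) = -5 steps, so the factor is 1.271^-5.
18.416 ÷ 1.271⁵ = 18.416 ÷ 3.31686 ≈ 5.552

5.6px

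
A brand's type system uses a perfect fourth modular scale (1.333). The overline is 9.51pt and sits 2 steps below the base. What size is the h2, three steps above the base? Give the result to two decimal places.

40.02pt

9.51 × 1.333⁵ = 9.51 × 4.20873 ≈ 40.025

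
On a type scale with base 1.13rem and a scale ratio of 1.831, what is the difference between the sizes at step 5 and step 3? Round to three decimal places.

16.319rem

Step 3: 1.13 × 1.831³ = 6.93655rem
Step 5: 1.13 × 1.831⁵ = 23.25520rem
Difference: 23.25520 − 6.93655 = 16.31865rem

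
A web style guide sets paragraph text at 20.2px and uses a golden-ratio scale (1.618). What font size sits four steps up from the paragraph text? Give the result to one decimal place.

138.4px

20.2 × 1.618⁴ = 20.2 × 6.85353 ≈ 138.44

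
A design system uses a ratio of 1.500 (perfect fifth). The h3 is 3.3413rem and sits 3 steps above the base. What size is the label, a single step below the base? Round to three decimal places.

0.660rem

Moving from step +3 to step -1 is 4 steps down, so divide by r⁴.
3.3413 ÷ 1.500⁴ = 3.3413 ÷ 5.06250 ≈ 0.660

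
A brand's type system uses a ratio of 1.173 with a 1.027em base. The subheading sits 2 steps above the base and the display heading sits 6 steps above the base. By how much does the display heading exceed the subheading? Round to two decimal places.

Step 2: 1.027 × 1.173² = 1.4131em
Step 6: 1.027 × 1.173⁶ = 2.6752em
Difference: 2.6752 − 1.4131 = 1.2621em

1.26em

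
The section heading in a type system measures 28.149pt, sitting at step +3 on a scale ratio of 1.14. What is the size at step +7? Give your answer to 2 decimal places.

The gap is 7 − (3) = 4 steps, so the factor is 1.14^4.
28.149 × 1.14⁴ = 28.149 × 1.68896 ≈ 47.543

47.54pt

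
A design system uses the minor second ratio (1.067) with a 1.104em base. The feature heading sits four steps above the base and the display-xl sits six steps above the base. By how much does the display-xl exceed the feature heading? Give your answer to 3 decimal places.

Step 4: 1.104 × 1.067⁴ = 1.43096em
Step 6: 1.104 × 1.067⁶ = 1.62913em
Difference: 1.62913 − 1.43096 = 0.19817em

0.198em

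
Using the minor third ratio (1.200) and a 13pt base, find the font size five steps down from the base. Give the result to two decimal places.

5.22pt

Every step multiplies by the scale ratio.
13.0 ÷ 1.200⁵ = 13.0 ÷ 2.48832 ≈ 5.22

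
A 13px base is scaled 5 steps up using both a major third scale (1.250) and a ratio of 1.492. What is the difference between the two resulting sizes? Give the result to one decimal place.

Major third: 13.0 × 1.250⁵ = 39.673px
At 1.492: 13.0 × 1.492⁵ = 96.114px
Difference: 96.114 − 39.673 = 56.441px

56.4px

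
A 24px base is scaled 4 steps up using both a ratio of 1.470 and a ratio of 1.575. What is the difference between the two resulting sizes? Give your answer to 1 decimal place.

35.6px

At 1.470: 24.0 × 1.470⁴ = 112.068px
At 1.575: 24.0 × 1.575⁴ = 147.684px
Difference: 147.684 − 112.068 = 35.616px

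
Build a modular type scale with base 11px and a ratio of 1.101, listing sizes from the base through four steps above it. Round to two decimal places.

Step 0: 11px
Step 1: 11.0 × 1.101 = 12.11
Step 2: 11.0 × 1.101² = 13.33
Step 3: 11.0 × 1.101³ = 14.68
Step 4: 11.0 × 1.101⁴ = 16.16

11.00px, 12.11px, 13.33px, 14.68px, 16.16px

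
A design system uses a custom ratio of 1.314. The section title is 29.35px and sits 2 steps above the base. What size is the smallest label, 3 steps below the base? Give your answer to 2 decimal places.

29.35 ÷ 1.314⁵ = 29.35 ÷ 3.91721 ≈ 7.493

7.49px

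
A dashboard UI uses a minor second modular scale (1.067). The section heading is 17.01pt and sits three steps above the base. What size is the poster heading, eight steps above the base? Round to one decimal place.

17.01 × 1.067⁵ = 17.01 × 1.38300 ≈ 23.525

23.5pt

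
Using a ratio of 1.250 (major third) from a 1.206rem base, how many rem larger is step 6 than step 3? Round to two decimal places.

2.25rem

Step 3: 1.206 × 1.250³ = 2.3555rem
Step 6: 1.206 × 1.250⁶ = 4.6005rem
Difference: 4.6005 − 2.3555 = 2.2450rem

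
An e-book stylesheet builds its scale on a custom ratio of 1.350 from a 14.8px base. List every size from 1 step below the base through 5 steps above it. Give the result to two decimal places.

Step -1: 14.8 ÷ 1.350 = 10.96
Step 0: 14.8px
Step 1: 14.8 × 1.350 = 19.98
Step 2: 14.8 × 1.350² = 26.97
Step 3: 14.8 × 1.350³ = 36.41
Step 4: 14.8 × 1.350⁴ = 49.16
Step 5: 14.8 × 1.350⁵ = 66.36

10.96px, 14.80px, 19.98px, 26.97px, 36.41px, 49.16px, 66.36px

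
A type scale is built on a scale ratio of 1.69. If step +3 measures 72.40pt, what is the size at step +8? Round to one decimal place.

998.1pt

72.40 × 1.69⁵ = 72.40 × 13.78585 ≈ 998.095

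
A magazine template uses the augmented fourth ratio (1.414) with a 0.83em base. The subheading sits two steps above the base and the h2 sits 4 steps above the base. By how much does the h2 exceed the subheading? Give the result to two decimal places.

Step 2: 0.83 × 1.414² = 1.6595em
Step 4: 0.83 × 1.414⁴ = 3.3180em
Difference: 3.3180 − 1.6595 = 1.6585em

1.66em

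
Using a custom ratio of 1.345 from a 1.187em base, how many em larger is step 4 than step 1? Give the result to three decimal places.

2.288em

Step 1: 1.187 × 1.345 = 1.59652em
Step 4: 1.187 × 1.345⁴ = 3.88454em
Difference: 3.88454 − 1.59652 = 2.28802em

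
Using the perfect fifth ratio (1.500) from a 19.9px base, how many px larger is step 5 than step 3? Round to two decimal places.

83.95px

Step 3: 19.9 × 1.500³ = 67.1625px
Step 5: 19.9 × 1.500⁵ = 151.1156px
Difference: 151.1156 − 67.1625 = 83.9531px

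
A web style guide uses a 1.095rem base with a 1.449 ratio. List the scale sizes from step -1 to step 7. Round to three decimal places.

Step -1: 1.095 ÷ 1.449 = 0.756
Step 0: 1.095rem
Step 1: 1.095 × 1.449 = 1.587
Step 2: 1.095 × 1.449² = 2.299
Step 3: 1.095 × 1.449³ = 3.331
Step 4: 1.095 × 1.449⁴ = 4.827
Step 5: 1.095 × 1.449⁵ = 6.994
Step 6: 1.095 × 1.449⁶ = 10.135
Step 7: 1.095 × 1.449⁷ = 14.686

0.756rem, 1.095rem, 1.587rem, 2.299rem, 3.331rem, 4.827rem, 6.994rem, 10.135rem, 14.686rem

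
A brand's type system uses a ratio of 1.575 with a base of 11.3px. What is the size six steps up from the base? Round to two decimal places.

Every step multiplies by the scale ratio.
11.3 × 1.575⁶ = 11.3 × 15.26453 ≈ 172.49

172.49px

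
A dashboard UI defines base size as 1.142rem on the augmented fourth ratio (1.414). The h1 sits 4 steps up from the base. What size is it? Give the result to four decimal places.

4.5652rem

Every step multiplies by the scale ratio.
1.142 × 1.414⁴ = 1.142 × 3.99758 ≈ 4.5652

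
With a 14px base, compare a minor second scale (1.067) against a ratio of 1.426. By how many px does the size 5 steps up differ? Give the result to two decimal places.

63.19px

Minor second: 14.0 × 1.067⁵ = 19.3620px
At 1.426: 14.0 × 1.426⁵ = 82.5516px
Difference: 82.5516 − 19.3620 = 63.1896px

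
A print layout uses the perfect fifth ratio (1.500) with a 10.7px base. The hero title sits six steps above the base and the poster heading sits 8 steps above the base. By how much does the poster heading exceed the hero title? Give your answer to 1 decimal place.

152.3px

Step 6: 10.7 × 1.500⁶ = 121.880px
Step 8: 10.7 × 1.500⁸ = 274.229px
Difference: 274.229 − 121.880 = 152.349px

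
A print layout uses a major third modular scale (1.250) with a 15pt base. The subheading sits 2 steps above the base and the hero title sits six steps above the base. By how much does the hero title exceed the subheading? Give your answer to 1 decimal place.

Step 2: 15.0 × 1.250² = 23.438pt
Step 6: 15.0 × 1.250⁶ = 57.220pt
Difference: 57.220 − 23.438 = 33.782pt

33.8pt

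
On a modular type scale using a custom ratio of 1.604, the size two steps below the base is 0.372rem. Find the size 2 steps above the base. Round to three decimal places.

2.462rem

Moving from step -2 to step +2 is 4 steps up, so multiply by r⁴.
0.372 × 1.604⁴ = 0.372 × 6.61938 ≈ 2.462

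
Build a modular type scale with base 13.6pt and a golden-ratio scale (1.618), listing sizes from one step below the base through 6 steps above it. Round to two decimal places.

8.41pt, 13.60pt, 22.00pt, 35.60pt, 57.61pt, 93.21pt, 150.81pt, 244.01pt

Step -1: 13.6 ÷ 1.618 = 8.41
Step 0: 13.6pt
Step 1: 13.6 × 1.618 = 22.00
Step 2: 13.6 × 1.618² = 35.60
Step 3: 13.6 × 1.618³ = 57.61
Step 4: 13.6 × 1.618⁴ = 93.21
Step 5: 13.6 × 1.618⁵ = 150.81
Step 6: 13.6 × 1.618⁶ = 244.01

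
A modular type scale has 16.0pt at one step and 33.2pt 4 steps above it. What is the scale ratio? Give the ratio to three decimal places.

r⁴ = 33.2 / 16.0, so r = (33.2/16.0)^(1/4).
r = 2.0750^(1/4) ≈ 1.2002

1.200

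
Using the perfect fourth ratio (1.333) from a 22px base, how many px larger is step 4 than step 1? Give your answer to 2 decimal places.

Step 1: 22.0 × 1.333 = 29.3260px
Step 4: 22.0 × 1.333⁴ = 69.4614px
Difference: 69.4614 − 29.3260 = 40.1354px

40.14px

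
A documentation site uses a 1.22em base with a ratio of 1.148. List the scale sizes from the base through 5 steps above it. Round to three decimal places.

Step 0: 1.22em
Step 1: 1.22 × 1.148 = 1.401
Step 2: 1.22 × 1.148² = 1.608
Step 3: 1.22 × 1.148³ = 1.846
Step 4: 1.22 × 1.148⁴ = 2.119
Step 5: 1.22 × 1.148⁵ = 2.433

1.220em, 1.401em, 1.608em, 1.846em, 2.119em, 2.433em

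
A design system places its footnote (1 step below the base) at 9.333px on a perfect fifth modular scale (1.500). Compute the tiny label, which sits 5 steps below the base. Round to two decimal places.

1.84px

9.333 ÷ 1.500⁴ = 9.333 ÷ 5.06250 ≈ 1.844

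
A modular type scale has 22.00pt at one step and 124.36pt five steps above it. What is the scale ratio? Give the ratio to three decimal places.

1.414

The ratio satisfies 22.00 × r⁵ = 124.36, so r = (124.36 / 22.00)^(1/5).
r = 5.6527^(1/5) ≈ 1.4140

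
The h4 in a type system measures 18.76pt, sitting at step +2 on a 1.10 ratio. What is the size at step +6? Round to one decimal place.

27.5pt

18.76 × 1.10⁴ = 18.76 × 1.46410 ≈ 27.467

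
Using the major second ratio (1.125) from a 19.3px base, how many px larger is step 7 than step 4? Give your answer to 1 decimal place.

13.1px

Step 4: 19.3 × 1.125⁴ = 30.915px
Step 7: 19.3 × 1.125⁷ = 44.017px
Difference: 44.017 − 30.915 = 13.102px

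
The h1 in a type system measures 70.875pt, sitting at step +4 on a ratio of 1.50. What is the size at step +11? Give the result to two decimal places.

70.875 × 1.50⁷ = 70.875 × 17.08594 ≈ 1210.966

1210.97pt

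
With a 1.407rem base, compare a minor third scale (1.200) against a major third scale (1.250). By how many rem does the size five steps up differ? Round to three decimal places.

0.793rem

Minor third: 1.407 × 1.200⁵ = 3.50107rem
Major third: 1.407 × 1.250⁵ = 4.29382rem
Difference: 4.29382 − 3.50107 = 0.79275rem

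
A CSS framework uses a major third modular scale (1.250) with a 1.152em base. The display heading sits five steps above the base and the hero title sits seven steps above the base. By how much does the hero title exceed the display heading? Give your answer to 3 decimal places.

1.978em

Step 5: 1.152 × 1.250⁵ = 3.51562em
Step 7: 1.152 × 1.250⁷ = 5.49316em
Difference: 5.49316 − 3.51562 = 1.97754em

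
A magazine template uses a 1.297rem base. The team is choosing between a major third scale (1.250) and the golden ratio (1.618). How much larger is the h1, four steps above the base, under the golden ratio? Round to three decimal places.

Major third: 1.297 × 1.250⁴ = 3.16650rem
Golden ratio: 1.297 × 1.618⁴ = 8.88902rem
Difference: 8.88902 − 3.16650 = 5.72252rem

5.723rem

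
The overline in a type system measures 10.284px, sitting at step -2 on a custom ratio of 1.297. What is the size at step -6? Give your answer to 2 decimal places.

3.63px

10.284 ÷ 1.297⁴ = 10.284 ÷ 2.82983 ≈ 3.634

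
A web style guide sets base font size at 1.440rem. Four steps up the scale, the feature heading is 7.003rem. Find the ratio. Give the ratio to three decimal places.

1.485

r⁴ = 7.003 / 1.440, so r = (7.003/1.440)^(1/4).
r = 4.8632^(1/4) ≈ 1.4850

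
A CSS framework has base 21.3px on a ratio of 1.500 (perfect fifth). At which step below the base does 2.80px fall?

5

1.500ⁿ = 21.3 / 2.80 = 7.6071
n = ln(7.6071) / ln(1.500) = 2.0291 / 0.4055 ≈ 5.00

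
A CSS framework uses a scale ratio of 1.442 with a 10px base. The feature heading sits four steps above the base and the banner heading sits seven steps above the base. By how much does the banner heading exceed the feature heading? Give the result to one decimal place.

Step 4: 10.0 × 1.442⁴ = 43.238px
Step 7: 10.0 × 1.442⁷ = 129.645px
Difference: 129.645 − 43.238 = 86.407px

86.4px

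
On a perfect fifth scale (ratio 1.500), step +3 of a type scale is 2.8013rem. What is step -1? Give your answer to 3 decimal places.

The gap is -1 − (3) = -4 steps, so the factor is 1.500^-4.
2.8013 ÷ 1.500⁴ = 2.8013 ÷ 5.06250 ≈ 0.553

0.553rem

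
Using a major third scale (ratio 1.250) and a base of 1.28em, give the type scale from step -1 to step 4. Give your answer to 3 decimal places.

1.024em, 1.280em, 1.600em, 2.000em, 2.500em, 3.125em

Step -1: 1.28 ÷ 1.250 = 1.024
Step 0: 1.28em
Step 1: 1.28 × 1.250 = 1.600
Step 2: 1.28 × 1.250² = 2.000
Step 3: 1.28 × 1.250³ = 2.500
Step 4: 1.28 × 1.250⁴ = 3.125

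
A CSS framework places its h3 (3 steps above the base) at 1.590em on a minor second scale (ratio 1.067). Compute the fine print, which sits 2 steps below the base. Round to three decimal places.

1.590 ÷ 1.067⁵ = 1.590 ÷ 1.38300 ≈ 1.150

1.150em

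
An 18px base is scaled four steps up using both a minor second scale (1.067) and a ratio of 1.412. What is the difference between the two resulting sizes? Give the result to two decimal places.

Minor second: 18.0 × 1.067⁴ = 23.3308px
At 1.412: 18.0 × 1.412⁴ = 71.5503px
Difference: 71.5503 − 23.3308 = 48.2195px

48.22px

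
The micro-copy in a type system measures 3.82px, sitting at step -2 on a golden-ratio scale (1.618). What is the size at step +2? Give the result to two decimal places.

26.18px

3.82 × 1.618⁴ = 3.82 × 6.85353 ≈ 26.180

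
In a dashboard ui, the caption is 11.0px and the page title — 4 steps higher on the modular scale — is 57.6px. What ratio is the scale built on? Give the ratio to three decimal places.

The ratio satisfies 11.0 × r⁴ = 57.6, so r = (57.6 / 11.0)^(1/4).
r = 5.2364^(1/4) ≈ 1.5127

1.513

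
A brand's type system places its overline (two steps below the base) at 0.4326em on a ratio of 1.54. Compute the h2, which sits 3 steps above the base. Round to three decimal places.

The gap is 3 − (-2) = 5 steps, so the factor is 1.54^5.
0.4326 × 1.54⁵ = 0.4326 × 8.66171 ≈ 3.747

3.747em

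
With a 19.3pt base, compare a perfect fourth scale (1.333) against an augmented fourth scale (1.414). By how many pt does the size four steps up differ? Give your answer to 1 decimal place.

Perfect fourth: 19.3 × 1.333⁴ = 60.937pt
Augmented fourth: 19.3 × 1.414⁴ = 77.153pt
Difference: 77.153 − 60.937 = 16.216pt

16.2pt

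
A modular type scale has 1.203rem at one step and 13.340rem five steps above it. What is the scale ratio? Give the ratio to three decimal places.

r⁵ = 13.340 / 1.203, so r = (13.340/1.203)^(1/5).
r = 11.0889^(1/5) ≈ 1.6180

1.618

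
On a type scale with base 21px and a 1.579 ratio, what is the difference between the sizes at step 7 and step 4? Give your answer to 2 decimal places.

Step 4: 21.0 × 1.579⁴ = 130.5413px
Step 7: 21.0 × 1.579⁷ = 513.9184px
Difference: 513.9184 − 130.5413 = 383.3771px

383.38px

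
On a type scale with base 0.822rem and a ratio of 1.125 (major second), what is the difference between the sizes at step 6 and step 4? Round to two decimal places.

Step 4: 0.822 × 1.125⁴ = 1.3167rem
Step 6: 0.822 × 1.125⁶ = 1.6664rem
Difference: 1.6664 − 1.3167 = 0.3497rem

0.35rem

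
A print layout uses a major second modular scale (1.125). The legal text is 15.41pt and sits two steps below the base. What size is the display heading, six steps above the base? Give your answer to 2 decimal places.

39.54pt

15.41 × 1.125⁸ = 15.41 × 2.56578 ≈ 39.539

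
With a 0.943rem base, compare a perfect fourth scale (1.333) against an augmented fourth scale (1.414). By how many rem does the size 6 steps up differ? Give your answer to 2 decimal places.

Perfect fourth: 0.943 × 1.333⁶ = 5.2904rem
Augmented fourth: 0.943 × 1.414⁶ = 7.5372rem
Difference: 7.5372 − 5.2904 = 2.2468rem

2.25rem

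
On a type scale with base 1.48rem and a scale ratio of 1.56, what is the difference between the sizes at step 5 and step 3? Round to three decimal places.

8.055rem

Step 3: 1.48 × 1.56³ = 5.61870rem
Step 5: 1.48 × 1.56⁵ = 13.67366rem
Difference: 13.67366 − 5.61870 = 8.05496rem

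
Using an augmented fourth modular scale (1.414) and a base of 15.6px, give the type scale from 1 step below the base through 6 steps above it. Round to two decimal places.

Step -1: 15.6 ÷ 1.414 = 11.03
Step 0: 15.6px
Step 1: 15.6 × 1.414 = 22.06
Step 2: 15.6 × 1.414² = 31.19
Step 3: 15.6 × 1.414³ = 44.10
Step 4: 15.6 × 1.414⁴ = 62.36
Step 5: 15.6 × 1.414⁵ = 88.18
Step 6: 15.6 × 1.414⁶ = 124.69

11.03px, 15.60px, 22.06px, 31.19px, 44.10px, 62.36px, 88.18px, 124.69px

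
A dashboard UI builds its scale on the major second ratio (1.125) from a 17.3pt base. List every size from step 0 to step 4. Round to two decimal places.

17.30pt, 19.46pt, 21.90pt, 24.63pt, 27.71pt

Step 0: 17.3pt
Step 1: 17.3 × 1.125 = 19.46
Step 2: 17.3 × 1.125² = 21.90
Step 3: 17.3 × 1.125³ = 24.63
Step 4: 17.3 × 1.125⁴ = 27.71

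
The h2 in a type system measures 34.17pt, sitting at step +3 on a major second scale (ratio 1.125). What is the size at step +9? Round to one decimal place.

The gap is 9 − (3) = 6 steps, so the factor is 1.125^6.
34.17 × 1.125⁶ = 34.17 × 2.02729 ≈ 69.272

69.3pt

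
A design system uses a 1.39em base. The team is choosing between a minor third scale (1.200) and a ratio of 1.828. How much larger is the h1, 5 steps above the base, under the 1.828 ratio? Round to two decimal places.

24.91em

Minor third: 1.39 × 1.200⁵ = 3.4588em
At 1.828: 1.39 × 1.828⁵ = 28.3724em
Difference: 28.3724 − 3.4588 = 24.9136em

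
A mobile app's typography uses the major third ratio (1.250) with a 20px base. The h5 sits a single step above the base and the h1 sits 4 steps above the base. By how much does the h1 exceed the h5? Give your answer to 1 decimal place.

Step 1: 20.0 × 1.250 = 25.000px
Step 4: 20.0 × 1.250⁴ = 48.828px
Difference: 48.828 − 25.000 = 23.828px

23.8px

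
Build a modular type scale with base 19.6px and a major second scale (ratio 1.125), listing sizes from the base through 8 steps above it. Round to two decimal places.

Step 0: 19.6px
Step 1: 19.6 × 1.125 = 22.05
Step 2: 19.6 × 1.125² = 24.81
Step 3: 19.6 × 1.125³ = 27.91
Step 4: 19.6 × 1.125⁴ = 31.40
Step 5: 19.6 × 1.125⁵ = 35.32
Step 6: 19.6 × 1.125⁶ = 39.73
Step 7: 19.6 × 1.125⁷ = 44.70
Step 8: 19.6 × 1.125⁸ = 50.29

19.60px, 22.05px, 24.81px, 27.91px, 31.40px, 35.32px, 39.73px, 44.70px, 50.29px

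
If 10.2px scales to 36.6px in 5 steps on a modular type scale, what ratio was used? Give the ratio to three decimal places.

1.291

The ratio satisfies 10.2 × r⁵ = 36.6, so r = (36.6 / 10.2)^(1/5).
r = 3.5882^(1/5) ≈ 1.2911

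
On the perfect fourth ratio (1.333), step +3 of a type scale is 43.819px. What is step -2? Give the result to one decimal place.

10.4px

43.819 ÷ 1.333⁵ = 43.819 ÷ 4.20873 ≈ 10.411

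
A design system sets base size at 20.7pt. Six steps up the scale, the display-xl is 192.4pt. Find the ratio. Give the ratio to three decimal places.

r⁶ = 192.4 / 20.7, so r = (192.4/20.7)^(1/6).
r = 9.2947^(1/6) ≈ 1.4500

1.450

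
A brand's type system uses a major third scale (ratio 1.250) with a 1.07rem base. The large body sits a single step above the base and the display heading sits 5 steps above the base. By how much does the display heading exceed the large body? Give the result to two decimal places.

Step 1: 1.07 × 1.250 = 1.3375rem
Step 5: 1.07 × 1.250⁵ = 3.2654rem
Difference: 3.2654 − 1.3375 = 1.9279rem

1.93rem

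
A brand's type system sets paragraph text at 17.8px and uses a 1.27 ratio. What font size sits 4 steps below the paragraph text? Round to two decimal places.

17.8 ÷ 1.27⁴ = 17.8 ÷ 2.60145 ≈ 6.84

6.84px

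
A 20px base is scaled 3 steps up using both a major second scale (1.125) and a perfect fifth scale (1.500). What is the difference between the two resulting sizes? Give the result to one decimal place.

Major second: 20.0 × 1.125³ = 28.477px
Perfect fifth: 20.0 × 1.500³ = 67.500px
Difference: 67.500 − 28.477 = 39.023px

39.0px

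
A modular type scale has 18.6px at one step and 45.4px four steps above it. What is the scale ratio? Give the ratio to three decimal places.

r⁴ = 45.4 / 18.6, so r = (45.4/18.6)^(1/4).
r = 2.4409^(1/4) ≈ 1.2499

1.250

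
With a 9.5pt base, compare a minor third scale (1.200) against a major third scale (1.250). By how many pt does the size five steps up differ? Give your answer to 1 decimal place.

5.4pt

Minor third: 9.5 × 1.200⁵ = 23.639pt
Major third: 9.5 × 1.250⁵ = 28.992pt
Difference: 28.992 − 23.639 = 5.353pt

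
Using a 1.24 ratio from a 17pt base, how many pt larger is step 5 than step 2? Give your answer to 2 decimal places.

23.70pt

Step 2: 17.0 × 1.24² = 26.1392pt
Step 5: 17.0 × 1.24⁵ = 49.8376pt
Difference: 49.8376 − 26.1392 = 23.6984pt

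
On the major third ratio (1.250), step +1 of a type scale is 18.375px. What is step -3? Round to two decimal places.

7.53px

18.375 ÷ 1.250⁴ = 18.375 ÷ 2.44141 ≈ 7.526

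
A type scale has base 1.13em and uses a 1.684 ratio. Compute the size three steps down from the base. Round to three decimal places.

Every step multiplies by the scale ratio.
1.13 ÷ 1.684³ = 1.13 ÷ 4.77558 ≈ 0.237

0.237em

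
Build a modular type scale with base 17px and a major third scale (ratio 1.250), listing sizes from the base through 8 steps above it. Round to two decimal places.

17.00px, 21.25px, 26.56px, 33.20px, 41.50px, 51.88px, 64.85px, 81.06px, 101.33px

Step 0: 17px
Step 1: 17.0 × 1.250 = 21.25
Step 2: 17.0 × 1.250² = 26.56
Step 3: 17.0 × 1.250³ = 33.20
Step 4: 17.0 × 1.250⁴ = 41.50
Step 5: 17.0 × 1.250⁵ = 51.88
Step 6: 17.0 × 1.250⁶ = 64.85
Step 7: 17.0 × 1.250⁷ = 81.06
Step 8: 17.0 × 1.250⁸ = 101.33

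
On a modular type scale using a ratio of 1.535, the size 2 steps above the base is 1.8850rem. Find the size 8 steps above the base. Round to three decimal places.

24.658rem

1.8850 × 1.535⁶ = 1.8850 × 13.08128 ≈ 24.658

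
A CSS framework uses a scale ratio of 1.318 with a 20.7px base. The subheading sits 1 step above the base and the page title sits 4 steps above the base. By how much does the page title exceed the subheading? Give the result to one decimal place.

35.2px

Step 1: 20.7 × 1.318 = 27.283px
Step 4: 20.7 × 1.318⁴ = 62.464px
Difference: 62.464 − 27.283 = 35.181px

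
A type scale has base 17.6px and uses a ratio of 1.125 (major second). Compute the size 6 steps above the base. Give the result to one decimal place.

35.7px

Each step on a modular scale multiplies by the ratio, so the size n steps from the base is base × ratioⁿ.
17.6 × 1.125⁶ = 17.6 × 2.02729 ≈ 35.68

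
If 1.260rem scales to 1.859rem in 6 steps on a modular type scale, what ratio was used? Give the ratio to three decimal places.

1.067

r⁶ = 1.859 / 1.260, so r = (1.859/1.260)^(1/6).
r = 1.4754^(1/6) ≈ 1.0670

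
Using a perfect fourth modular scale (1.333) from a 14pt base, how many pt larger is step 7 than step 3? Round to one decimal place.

Step 3: 14.0 × 1.333³ = 33.160pt
Step 7: 14.0 × 1.333⁷ = 104.698pt
Difference: 104.698 − 33.160 = 71.538pt

71.5pt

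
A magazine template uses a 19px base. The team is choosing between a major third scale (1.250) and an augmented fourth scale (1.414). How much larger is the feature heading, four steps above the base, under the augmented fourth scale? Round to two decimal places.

29.57px

Major third: 19.0 × 1.250⁴ = 46.3867px
Augmented fourth: 19.0 × 1.414⁴ = 75.9541px
Difference: 75.9541 − 46.3867 = 29.5674px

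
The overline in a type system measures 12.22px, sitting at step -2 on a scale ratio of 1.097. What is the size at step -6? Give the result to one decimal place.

Moving from step -2 to step -6 is 4 steps down, so divide by r⁴.
12.22 ÷ 1.097⁴ = 12.22 ÷ 1.44819 ≈ 8.438

8.4px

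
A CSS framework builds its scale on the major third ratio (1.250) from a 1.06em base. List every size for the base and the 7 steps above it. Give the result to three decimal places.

Step 0: 1.06em
Step 1: 1.06 × 1.250 = 1.325
Step 2: 1.06 × 1.250² = 1.656
Step 3: 1.06 × 1.250³ = 2.070
Step 4: 1.06 × 1.250⁴ = 2.588
Step 5: 1.06 × 1.250⁵ = 3.235
Step 6: 1.06 × 1.250⁶ = 4.044
Step 7: 1.06 × 1.250⁷ = 5.054

1.060em, 1.325em, 1.656em, 2.070em, 2.588em, 3.235em, 4.044em, 5.054em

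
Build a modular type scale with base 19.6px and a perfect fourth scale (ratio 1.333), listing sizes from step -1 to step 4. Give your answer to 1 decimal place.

14.7px, 19.6px, 26.1px, 34.8px, 46.4px, 61.9px

Step -1: 19.6 ÷ 1.333 = 14.7
Step 0: 19.6px
Step 1: 19.6 × 1.333 = 26.1
Step 2: 19.6 × 1.333² = 34.8
Step 3: 19.6 × 1.333³ = 46.4
Step 4: 19.6 × 1.333⁴ = 61.9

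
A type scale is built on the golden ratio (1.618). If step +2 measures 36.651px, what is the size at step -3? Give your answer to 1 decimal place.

3.3px

36.651 ÷ 1.618⁵ = 36.651 ÷ 11.08901 ≈ 3.305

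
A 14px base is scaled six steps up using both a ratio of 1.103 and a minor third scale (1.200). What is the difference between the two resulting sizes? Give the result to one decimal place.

At 1.103: 14.0 × 1.103⁶ = 25.210px
Minor third: 14.0 × 1.200⁶ = 41.804px
Difference: 41.804 − 25.210 = 16.594px

16.6px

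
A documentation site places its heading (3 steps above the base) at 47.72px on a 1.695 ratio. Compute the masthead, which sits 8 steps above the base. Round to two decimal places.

Moving from step +3 to step +8 is 5 steps up, so multiply by r⁵.
47.72 × 1.695⁵ = 47.72 × 13.99099 ≈ 667.650

667.65px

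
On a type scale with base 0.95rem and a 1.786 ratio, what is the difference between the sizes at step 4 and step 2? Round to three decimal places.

6.636rem

Step 2: 0.95 × 1.786² = 3.03031rem
Step 4: 0.95 × 1.786⁴ = 9.66606rem
Difference: 9.66606 − 3.03031 = 6.63575rem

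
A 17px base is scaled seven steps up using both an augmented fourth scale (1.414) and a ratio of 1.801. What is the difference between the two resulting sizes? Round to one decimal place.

Augmented fourth: 17.0 × 1.414⁷ = 192.130px
At 1.801: 17.0 × 1.801⁷ = 1044.828px
Difference: 1044.828 − 192.130 = 852.698px

852.7px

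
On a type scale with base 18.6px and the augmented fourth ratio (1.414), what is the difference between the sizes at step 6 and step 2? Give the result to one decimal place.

111.5px

Step 2: 18.6 × 1.414² = 37.189px
Step 6: 18.6 × 1.414⁶ = 148.665px
Difference: 148.665 − 37.189 = 111.476px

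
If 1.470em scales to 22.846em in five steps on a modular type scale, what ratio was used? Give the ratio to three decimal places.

1.731

The ratio satisfies 1.470 × r⁵ = 22.846, so r = (22.846 / 1.470)^(1/5).
r = 15.5415^(1/5) ≈ 1.7310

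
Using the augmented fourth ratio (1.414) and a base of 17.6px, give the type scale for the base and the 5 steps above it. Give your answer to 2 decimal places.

Step 0: 17.6px
Step 1: 17.6 × 1.414 = 24.89
Step 2: 17.6 × 1.414² = 35.19
Step 3: 17.6 × 1.414³ = 49.76
Step 4: 17.6 × 1.414⁴ = 70.36
Step 5: 17.6 × 1.414⁵ = 99.49

17.60px, 24.89px, 35.19px, 49.76px, 70.36px, 99.49px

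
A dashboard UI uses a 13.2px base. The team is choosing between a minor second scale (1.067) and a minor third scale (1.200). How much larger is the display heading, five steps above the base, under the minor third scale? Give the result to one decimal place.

Minor second: 13.2 × 1.067⁵ = 18.256px
Minor third: 13.2 × 1.200⁵ = 32.846px
Difference: 32.846 − 18.256 = 14.590px

14.6px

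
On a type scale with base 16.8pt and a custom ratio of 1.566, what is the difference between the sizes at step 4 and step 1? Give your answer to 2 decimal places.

Step 1: 16.8 × 1.566 = 26.3088pt
Step 4: 16.8 × 1.566⁴ = 101.0360pt
Difference: 101.0360 − 26.3088 = 74.7272pt

74.73pt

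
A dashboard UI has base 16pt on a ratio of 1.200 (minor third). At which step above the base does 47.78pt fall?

6

1.200ⁿ = 47.78 / 16 = 2.9863
n = ln(2.9863) / ln(1.200) = 1.0940 / 0.1823 ≈ 6.00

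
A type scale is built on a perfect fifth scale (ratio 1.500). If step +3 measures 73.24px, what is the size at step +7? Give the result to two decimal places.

Moving from step +3 to step +7 is 4 steps up, so multiply by r⁴.
73.24 × 1.500⁴ = 73.24 × 5.06250 ≈ 370.777

370.78px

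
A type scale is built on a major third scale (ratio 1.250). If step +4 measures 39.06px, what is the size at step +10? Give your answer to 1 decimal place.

Moving from step +4 to step +10 is 6 steps up, so multiply by r⁶.
39.06 × 1.250⁶ = 39.06 × 3.81470 ≈ 149.002

149.0px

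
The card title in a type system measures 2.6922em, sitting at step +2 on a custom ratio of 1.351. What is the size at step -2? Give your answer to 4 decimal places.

2.6922 ÷ 1.351⁴ = 2.6922 ÷ 3.33136 ≈ 0.8081

0.8081em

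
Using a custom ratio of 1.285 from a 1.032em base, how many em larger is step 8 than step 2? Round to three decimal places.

Step 2: 1.032 × 1.285² = 1.70406em
Step 8: 1.032 × 1.285⁸ = 7.67193em
Difference: 7.67193 − 1.70406 = 5.96787em

5.968em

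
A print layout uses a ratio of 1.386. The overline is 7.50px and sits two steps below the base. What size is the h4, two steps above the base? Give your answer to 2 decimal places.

Moving from step -2 to step +2 is 4 steps up, so multiply by r⁴.
7.50 × 1.386⁴ = 7.50 × 3.69023 ≈ 27.677

27.68px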